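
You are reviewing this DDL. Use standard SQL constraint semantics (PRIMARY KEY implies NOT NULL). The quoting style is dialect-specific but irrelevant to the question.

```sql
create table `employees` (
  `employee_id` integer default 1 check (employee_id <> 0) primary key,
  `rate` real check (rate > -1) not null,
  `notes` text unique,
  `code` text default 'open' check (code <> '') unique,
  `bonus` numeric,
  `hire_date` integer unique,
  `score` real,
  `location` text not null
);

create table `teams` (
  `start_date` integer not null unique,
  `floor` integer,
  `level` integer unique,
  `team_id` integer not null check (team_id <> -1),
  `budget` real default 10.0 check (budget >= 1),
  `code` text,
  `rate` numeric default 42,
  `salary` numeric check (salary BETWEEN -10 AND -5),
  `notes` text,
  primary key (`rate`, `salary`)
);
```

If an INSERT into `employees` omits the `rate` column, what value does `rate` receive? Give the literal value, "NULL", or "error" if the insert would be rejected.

rate has no DEFAULT clause.
Omitting it would insert NULL, but it is declared NOT NULL, so the INSERT fails.

error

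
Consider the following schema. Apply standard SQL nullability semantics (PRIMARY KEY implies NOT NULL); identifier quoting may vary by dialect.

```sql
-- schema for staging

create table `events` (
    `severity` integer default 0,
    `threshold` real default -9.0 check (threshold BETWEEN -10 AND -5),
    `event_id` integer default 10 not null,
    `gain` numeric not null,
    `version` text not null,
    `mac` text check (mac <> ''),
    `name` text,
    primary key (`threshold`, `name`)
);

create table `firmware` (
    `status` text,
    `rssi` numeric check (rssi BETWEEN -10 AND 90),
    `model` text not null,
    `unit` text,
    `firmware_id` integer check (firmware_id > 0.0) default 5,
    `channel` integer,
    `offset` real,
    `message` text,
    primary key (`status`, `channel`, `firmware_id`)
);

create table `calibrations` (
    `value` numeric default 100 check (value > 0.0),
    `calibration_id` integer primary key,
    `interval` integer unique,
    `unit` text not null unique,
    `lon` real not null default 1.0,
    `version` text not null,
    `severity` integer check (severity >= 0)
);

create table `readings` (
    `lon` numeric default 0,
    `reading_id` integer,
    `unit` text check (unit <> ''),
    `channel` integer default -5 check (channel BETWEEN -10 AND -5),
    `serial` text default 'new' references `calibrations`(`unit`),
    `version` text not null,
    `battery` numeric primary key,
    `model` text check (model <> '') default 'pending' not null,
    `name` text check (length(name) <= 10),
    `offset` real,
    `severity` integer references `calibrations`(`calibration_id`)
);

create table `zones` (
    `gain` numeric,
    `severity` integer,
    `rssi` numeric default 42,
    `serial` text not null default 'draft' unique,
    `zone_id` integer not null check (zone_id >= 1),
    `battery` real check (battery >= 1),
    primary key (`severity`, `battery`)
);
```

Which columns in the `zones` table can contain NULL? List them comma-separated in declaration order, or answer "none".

gain, rssi

- gain: no NOT NULL constraint applies → nullable.
- severity: part of the PRIMARY KEY, which implies NOT NULL → not nullable.
- rssi: DEFAULT only fills an omitted column; an explicit NULL is still allowed → nullable.
- serial: declared NOT NULL → not nullable.
- zone_id: declared NOT NULL → not nullable.
- battery: part of the PRIMARY KEY, which implies NOT NULL → not nullable.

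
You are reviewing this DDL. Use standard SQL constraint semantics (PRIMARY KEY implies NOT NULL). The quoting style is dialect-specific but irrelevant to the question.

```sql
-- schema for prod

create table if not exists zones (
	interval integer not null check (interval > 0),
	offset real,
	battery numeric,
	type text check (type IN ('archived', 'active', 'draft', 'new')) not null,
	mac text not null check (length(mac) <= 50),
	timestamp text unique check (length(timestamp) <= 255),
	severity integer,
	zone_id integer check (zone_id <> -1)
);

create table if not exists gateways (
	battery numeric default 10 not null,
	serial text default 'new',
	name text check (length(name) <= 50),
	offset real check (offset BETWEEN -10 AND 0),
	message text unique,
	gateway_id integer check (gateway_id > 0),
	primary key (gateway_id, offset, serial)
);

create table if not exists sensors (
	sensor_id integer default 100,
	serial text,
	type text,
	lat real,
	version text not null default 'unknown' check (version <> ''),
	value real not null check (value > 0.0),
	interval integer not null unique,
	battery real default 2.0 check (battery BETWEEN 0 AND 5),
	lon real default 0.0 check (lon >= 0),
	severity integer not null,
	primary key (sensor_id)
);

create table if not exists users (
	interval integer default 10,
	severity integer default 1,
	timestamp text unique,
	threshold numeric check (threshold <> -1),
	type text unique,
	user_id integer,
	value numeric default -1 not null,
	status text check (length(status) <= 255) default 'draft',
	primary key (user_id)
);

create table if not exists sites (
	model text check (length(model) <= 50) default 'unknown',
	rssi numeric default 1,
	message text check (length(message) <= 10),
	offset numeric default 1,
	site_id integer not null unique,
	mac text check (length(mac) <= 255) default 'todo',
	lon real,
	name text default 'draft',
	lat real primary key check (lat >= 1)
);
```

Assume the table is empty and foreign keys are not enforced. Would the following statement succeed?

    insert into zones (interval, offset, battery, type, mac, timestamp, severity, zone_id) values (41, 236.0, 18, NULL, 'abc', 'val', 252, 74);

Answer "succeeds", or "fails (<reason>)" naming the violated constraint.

type is explicitly set to NULL, but type is declared NOT NULL.

fails (NOT NULL on type)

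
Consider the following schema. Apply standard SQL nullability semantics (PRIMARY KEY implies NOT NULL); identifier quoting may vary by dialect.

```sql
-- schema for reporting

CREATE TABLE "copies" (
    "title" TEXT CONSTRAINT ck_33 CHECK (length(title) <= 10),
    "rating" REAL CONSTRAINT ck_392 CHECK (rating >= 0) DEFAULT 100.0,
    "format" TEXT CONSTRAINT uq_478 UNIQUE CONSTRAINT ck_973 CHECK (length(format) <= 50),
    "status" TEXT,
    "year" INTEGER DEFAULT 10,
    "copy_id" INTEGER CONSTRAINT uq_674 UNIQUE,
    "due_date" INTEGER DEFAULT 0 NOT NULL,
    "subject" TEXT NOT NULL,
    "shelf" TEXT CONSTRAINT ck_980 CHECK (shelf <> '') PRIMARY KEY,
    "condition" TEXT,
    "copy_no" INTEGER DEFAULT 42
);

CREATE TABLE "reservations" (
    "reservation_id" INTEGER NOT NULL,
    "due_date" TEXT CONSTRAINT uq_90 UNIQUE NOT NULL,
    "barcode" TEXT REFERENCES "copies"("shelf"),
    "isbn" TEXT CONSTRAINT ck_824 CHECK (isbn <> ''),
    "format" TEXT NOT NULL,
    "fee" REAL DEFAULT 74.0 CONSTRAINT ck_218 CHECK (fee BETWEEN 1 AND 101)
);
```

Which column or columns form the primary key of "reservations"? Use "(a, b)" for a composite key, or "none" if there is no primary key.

none

No column is declared PRIMARY KEY inline, and there is no table-level PRIMARY KEY clause in reservations.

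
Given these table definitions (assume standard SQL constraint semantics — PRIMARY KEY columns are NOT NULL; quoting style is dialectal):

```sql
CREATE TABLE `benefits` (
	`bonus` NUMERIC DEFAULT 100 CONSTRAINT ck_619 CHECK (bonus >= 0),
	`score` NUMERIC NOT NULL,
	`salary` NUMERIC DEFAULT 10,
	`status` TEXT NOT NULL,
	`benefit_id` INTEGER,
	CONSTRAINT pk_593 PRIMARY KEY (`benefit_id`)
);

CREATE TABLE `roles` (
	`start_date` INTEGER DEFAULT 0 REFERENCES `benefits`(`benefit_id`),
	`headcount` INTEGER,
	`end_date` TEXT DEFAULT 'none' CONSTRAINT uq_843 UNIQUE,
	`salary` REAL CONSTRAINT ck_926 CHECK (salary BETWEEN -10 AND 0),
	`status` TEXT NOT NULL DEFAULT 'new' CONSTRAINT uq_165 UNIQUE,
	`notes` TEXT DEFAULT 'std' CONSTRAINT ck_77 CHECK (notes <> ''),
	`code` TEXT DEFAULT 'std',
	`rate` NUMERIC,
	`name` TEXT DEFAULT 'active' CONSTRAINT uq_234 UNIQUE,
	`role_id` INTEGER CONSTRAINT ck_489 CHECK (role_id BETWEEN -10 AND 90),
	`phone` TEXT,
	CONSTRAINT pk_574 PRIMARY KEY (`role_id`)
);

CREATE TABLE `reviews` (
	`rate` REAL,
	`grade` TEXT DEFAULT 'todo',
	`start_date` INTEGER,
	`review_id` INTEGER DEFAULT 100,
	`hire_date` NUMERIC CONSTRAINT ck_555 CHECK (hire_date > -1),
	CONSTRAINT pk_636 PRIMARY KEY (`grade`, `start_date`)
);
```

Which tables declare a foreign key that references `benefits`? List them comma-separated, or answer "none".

- roles.start_date references benefits(benefit_id).

roles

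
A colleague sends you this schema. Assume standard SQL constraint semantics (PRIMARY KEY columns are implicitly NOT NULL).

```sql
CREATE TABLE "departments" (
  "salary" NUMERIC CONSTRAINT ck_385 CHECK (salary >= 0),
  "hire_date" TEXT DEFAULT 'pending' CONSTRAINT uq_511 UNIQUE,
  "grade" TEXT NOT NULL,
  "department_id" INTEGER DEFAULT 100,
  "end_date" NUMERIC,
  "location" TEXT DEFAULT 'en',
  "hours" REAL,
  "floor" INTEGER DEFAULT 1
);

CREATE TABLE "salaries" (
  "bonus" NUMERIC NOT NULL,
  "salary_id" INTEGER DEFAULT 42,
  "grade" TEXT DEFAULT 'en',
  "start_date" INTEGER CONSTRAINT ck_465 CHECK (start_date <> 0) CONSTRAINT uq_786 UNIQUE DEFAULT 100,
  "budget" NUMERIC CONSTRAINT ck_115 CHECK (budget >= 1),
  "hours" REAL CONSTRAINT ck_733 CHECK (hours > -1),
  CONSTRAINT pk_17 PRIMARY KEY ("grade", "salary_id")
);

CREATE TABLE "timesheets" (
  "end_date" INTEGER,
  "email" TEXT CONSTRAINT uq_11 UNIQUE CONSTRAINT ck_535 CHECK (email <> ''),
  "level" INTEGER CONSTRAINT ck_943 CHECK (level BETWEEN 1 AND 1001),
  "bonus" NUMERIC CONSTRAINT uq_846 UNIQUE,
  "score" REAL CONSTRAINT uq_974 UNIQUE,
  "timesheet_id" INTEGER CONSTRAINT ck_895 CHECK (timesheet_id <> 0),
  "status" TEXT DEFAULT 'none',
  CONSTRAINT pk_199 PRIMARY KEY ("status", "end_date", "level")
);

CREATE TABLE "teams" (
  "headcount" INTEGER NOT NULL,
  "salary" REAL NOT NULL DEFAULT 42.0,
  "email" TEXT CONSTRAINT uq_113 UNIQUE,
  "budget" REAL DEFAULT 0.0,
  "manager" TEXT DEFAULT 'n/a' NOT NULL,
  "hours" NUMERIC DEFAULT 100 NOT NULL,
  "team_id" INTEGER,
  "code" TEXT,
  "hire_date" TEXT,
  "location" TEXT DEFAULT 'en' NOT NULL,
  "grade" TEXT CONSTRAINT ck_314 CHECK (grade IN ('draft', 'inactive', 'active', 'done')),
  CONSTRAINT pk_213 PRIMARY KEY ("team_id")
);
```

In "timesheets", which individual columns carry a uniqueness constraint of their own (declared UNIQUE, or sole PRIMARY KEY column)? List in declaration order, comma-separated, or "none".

- end_date: part of a composite PRIMARY KEY — only the tuple is unique, not this column on its own.
- email: declared UNIQUE → unique.
- level: part of a composite PRIMARY KEY — only the tuple is unique, not this column on its own.
- bonus: declared UNIQUE → unique.
- score: declared UNIQUE → unique.
- timesheet_id: no UNIQUE or single-column PK constraint.
- status: part of a composite PRIMARY KEY — only the tuple is unique, not this column on its own.

email, bonus, score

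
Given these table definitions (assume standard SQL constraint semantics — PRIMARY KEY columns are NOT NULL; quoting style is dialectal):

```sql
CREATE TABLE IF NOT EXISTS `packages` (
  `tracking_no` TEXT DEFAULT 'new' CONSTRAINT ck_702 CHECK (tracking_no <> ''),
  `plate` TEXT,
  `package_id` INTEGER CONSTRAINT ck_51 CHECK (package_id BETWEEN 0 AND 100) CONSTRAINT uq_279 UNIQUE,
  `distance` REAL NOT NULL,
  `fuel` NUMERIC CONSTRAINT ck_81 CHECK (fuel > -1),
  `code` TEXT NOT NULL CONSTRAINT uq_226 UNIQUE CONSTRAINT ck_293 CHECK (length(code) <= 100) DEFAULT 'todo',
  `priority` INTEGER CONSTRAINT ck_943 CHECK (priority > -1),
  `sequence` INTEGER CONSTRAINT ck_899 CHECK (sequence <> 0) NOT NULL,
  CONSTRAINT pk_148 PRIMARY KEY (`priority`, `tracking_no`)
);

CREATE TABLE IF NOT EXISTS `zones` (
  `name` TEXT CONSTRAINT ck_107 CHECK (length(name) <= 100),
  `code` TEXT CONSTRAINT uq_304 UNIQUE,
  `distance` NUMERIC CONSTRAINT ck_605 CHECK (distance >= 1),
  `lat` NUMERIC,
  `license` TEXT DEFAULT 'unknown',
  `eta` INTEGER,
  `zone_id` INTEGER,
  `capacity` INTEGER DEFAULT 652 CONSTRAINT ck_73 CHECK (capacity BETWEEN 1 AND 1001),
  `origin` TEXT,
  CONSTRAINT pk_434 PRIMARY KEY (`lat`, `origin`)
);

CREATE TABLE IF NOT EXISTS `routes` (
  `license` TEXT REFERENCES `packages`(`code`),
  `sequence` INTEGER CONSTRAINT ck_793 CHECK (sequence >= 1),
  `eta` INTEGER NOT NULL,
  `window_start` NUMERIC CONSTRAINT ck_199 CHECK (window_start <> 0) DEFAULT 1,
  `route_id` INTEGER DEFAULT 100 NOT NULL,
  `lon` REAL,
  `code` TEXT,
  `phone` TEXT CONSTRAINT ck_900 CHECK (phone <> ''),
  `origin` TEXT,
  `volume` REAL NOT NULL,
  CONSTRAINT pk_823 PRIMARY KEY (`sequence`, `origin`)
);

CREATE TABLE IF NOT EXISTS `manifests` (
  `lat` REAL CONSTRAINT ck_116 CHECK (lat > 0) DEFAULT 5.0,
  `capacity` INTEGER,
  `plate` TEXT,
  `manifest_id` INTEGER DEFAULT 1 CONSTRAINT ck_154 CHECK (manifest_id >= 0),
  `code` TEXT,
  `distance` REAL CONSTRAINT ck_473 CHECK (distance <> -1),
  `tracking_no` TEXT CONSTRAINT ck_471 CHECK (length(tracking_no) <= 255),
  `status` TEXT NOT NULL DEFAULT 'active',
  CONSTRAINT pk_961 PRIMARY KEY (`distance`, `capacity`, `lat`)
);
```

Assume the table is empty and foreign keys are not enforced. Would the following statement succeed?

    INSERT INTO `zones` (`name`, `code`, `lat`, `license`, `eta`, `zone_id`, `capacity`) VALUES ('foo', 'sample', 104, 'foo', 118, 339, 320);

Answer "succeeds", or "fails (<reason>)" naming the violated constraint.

origin is omitted from the column list and has no DEFAULT, so it would receive NULL.
But origin is part of the PRIMARY KEY (implied NOT NULL).

fails (NOT NULL on origin)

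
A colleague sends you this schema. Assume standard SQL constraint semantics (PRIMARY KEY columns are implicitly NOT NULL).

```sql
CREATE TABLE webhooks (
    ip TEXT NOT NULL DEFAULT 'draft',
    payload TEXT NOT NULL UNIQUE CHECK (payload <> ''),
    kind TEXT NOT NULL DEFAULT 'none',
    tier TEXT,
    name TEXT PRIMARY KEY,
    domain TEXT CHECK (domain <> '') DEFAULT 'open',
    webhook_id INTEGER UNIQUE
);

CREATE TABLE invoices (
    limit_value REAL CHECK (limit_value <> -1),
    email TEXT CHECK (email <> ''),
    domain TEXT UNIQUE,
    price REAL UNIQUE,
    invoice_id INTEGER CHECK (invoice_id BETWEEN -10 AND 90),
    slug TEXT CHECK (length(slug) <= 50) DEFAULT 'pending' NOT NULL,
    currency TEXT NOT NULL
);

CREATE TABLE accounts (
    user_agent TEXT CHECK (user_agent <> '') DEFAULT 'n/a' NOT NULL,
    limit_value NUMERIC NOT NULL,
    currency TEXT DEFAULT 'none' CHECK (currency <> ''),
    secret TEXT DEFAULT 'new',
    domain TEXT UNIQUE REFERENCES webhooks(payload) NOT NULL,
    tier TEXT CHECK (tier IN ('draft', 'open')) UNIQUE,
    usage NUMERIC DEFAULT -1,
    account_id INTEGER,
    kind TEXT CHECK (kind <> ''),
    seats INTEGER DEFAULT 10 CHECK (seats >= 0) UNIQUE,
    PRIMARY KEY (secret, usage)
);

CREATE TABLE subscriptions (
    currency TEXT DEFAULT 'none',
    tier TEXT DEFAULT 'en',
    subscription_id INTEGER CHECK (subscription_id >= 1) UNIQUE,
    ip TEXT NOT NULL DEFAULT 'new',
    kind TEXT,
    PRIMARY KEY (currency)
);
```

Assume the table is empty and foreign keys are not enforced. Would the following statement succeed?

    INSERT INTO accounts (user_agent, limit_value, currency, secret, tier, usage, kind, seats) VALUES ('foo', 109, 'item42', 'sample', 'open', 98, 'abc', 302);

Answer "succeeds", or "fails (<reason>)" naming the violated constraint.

fails (NOT NULL on domain)

domain is omitted from the column list and has no DEFAULT, so it would receive NULL.
But domain is declared NOT NULL.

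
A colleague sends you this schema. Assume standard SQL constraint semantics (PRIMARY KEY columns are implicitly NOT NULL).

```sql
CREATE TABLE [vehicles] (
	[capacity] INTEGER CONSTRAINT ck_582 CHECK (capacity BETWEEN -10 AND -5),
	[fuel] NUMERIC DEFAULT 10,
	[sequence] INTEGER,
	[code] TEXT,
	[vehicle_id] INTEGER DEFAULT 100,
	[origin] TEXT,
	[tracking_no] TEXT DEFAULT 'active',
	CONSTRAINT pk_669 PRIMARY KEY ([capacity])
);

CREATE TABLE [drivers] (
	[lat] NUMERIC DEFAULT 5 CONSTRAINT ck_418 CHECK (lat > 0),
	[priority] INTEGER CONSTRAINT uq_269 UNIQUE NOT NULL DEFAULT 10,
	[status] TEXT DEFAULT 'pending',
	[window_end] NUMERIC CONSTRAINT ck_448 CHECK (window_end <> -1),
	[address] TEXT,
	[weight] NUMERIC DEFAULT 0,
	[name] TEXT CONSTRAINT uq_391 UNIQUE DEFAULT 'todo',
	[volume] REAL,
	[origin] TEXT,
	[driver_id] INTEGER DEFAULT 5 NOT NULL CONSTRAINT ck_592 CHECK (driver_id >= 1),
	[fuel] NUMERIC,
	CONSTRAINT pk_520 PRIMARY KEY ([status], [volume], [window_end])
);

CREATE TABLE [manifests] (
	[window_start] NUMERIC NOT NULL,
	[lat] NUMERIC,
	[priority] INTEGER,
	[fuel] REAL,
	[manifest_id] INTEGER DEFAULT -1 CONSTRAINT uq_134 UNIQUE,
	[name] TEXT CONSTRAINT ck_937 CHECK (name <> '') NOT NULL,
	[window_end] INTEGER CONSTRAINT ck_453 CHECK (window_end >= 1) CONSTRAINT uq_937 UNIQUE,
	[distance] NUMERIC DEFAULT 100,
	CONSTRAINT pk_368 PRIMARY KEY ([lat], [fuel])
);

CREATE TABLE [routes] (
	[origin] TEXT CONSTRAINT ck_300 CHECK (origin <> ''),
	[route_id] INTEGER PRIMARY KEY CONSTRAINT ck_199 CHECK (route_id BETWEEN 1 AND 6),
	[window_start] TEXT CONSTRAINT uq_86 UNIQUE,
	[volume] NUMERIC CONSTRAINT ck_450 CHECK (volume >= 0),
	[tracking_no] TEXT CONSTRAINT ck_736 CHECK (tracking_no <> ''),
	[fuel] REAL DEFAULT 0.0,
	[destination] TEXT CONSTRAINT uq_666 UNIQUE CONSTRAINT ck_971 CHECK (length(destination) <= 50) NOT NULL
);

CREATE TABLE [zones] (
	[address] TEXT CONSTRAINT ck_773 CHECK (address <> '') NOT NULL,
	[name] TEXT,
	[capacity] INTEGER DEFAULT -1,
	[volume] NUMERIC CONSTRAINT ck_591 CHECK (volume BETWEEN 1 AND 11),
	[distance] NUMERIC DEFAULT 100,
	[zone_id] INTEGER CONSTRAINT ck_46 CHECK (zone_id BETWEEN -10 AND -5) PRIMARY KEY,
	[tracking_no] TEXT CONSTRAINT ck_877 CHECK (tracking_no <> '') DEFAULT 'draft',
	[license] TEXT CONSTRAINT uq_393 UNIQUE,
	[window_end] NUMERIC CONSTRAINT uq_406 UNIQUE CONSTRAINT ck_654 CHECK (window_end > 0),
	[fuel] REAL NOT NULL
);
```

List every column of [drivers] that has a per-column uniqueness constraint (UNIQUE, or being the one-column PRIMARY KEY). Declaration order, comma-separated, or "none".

priority, name

- lat: no UNIQUE or single-column PK constraint.
- priority: declared UNIQUE → unique.
- status: part of a composite PRIMARY KEY — only the tuple is unique, not this column on its own.
- window_end: part of a composite PRIMARY KEY — only the tuple is unique, not this column on its own.
- address: no UNIQUE or single-column PK constraint.
- weight: no UNIQUE or single-column PK constraint.
- name: declared UNIQUE → unique.
- volume: part of a composite PRIMARY KEY — only the tuple is unique, not this column on its own.
- origin: no UNIQUE or single-column PK constraint.
- driver_id: no UNIQUE or single-column PK constraint.
- fuel: no UNIQUE or single-column PK constraint.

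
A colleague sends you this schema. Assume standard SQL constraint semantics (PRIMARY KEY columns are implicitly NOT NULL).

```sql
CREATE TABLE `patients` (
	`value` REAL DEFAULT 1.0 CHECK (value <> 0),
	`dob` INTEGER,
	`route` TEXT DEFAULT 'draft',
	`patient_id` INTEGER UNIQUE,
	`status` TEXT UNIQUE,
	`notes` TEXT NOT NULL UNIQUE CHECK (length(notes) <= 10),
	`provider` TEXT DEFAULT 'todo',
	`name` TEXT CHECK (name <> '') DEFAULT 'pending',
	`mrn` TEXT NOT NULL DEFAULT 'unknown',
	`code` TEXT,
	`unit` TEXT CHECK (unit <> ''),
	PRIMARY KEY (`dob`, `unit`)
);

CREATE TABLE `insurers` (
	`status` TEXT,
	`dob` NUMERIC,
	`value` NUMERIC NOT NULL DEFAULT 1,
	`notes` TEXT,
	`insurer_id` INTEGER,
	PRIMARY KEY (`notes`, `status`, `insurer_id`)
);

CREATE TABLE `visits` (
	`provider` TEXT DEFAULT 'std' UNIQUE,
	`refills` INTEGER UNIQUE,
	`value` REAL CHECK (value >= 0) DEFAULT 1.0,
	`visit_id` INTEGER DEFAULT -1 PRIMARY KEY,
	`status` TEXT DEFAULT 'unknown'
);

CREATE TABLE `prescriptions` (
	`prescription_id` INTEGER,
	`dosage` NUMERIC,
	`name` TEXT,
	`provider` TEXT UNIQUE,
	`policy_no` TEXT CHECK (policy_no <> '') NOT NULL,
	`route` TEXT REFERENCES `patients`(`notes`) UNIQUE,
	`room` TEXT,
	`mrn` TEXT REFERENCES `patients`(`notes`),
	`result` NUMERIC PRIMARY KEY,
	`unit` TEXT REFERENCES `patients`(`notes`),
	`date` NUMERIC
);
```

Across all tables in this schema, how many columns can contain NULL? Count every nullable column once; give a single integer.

patients: 7 nullable (value, route, patient_id, status, provider, name, code — PK (dob, unit) and explicit NOT NULL columns excluded).
insurers: 1 nullable (dob — PK (notes, status, insurer_id) and explicit NOT NULL columns excluded).
visits: 4 nullable (provider, refills, value, status — PK (visit_id) and explicit NOT NULL columns excluded).
prescriptions: 9 nullable (prescription_id, dosage, name, provider, route, room, mrn, unit, date — PK (result) and explicit NOT NULL columns excluded).
Total: 7 + 1 + 4 + 9 = 21.

21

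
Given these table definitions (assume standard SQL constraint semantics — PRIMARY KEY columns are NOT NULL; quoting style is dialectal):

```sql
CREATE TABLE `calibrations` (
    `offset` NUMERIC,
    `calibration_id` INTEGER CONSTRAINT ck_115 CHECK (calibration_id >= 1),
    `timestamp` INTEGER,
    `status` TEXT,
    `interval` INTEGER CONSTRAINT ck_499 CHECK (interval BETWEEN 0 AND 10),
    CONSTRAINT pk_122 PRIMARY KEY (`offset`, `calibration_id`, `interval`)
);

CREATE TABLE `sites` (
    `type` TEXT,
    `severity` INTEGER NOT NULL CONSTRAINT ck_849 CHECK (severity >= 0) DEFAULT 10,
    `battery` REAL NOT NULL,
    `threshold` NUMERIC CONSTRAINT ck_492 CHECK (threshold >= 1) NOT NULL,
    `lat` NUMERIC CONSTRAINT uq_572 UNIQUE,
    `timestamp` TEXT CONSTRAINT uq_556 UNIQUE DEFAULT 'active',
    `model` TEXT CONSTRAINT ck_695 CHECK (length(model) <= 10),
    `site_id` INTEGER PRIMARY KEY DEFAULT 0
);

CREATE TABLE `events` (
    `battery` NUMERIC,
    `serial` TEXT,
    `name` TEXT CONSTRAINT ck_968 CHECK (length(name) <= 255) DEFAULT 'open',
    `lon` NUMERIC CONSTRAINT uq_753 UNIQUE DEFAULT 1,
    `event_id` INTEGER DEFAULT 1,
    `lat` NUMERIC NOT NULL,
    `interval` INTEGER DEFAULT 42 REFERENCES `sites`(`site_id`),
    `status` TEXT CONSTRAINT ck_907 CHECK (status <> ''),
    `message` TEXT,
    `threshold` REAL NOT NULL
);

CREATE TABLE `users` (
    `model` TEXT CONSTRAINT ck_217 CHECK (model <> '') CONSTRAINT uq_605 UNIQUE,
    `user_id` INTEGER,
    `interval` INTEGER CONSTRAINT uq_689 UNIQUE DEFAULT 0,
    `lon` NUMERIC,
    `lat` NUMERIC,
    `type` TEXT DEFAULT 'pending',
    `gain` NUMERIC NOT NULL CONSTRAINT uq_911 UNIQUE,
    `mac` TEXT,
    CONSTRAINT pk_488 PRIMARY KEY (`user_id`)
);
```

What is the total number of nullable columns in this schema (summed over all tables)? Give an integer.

calibrations: 2 nullable (timestamp, status — PK (offset, calibration_id, interval) and explicit NOT NULL columns excluded).
sites: 4 nullable (type, lat, timestamp, model — PK (site_id) and explicit NOT NULL columns excluded).
events: 8 nullable (battery, serial, name, lon, event_id, interval, status, message — PK none and explicit NOT NULL columns excluded).
users: 6 nullable (model, interval, lon, lat, type, mac — PK (user_id) and explicit NOT NULL columns excluded).
Total: 2 + 4 + 8 + 6 = 20.

20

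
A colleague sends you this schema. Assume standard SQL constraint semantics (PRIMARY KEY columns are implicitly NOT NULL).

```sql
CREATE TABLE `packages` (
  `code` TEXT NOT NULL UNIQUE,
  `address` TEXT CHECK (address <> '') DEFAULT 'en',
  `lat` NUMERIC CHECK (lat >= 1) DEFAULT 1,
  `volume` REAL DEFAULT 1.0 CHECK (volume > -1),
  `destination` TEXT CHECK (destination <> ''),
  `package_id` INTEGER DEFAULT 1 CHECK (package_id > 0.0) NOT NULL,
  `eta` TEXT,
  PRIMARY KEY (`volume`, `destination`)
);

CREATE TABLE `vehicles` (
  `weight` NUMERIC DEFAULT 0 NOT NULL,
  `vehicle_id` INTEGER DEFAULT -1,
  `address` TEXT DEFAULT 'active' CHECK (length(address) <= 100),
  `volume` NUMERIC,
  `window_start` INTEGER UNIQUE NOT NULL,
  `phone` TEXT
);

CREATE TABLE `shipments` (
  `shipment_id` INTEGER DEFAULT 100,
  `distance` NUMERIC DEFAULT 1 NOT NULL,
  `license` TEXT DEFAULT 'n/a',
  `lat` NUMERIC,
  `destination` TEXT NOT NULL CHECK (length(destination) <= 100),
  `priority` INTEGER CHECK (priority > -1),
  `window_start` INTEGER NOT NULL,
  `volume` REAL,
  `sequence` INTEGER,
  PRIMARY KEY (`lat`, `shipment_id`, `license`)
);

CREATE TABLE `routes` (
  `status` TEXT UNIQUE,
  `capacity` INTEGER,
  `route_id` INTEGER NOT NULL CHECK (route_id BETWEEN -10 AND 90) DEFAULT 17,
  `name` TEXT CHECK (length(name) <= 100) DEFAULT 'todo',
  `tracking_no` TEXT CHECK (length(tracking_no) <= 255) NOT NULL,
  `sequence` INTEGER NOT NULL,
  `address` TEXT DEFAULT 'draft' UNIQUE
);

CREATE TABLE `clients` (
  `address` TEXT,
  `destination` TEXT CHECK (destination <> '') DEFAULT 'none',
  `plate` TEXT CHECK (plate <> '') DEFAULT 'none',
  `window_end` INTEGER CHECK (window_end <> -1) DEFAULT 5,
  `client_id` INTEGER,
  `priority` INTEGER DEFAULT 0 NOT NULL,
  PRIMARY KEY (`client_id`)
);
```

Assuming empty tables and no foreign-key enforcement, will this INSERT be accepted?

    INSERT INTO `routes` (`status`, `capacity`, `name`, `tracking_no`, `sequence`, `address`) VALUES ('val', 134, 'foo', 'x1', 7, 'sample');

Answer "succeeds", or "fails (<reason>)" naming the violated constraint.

NOT NULL columns: route_id defaults to 17; sequence is supplied; tracking_no is supplied.
CHECK constraints: 'foo' satisfies (length(name) <= 100); 'x1' satisfies (length(tracking_no) <= 255).
No constraint is violated.

succeeds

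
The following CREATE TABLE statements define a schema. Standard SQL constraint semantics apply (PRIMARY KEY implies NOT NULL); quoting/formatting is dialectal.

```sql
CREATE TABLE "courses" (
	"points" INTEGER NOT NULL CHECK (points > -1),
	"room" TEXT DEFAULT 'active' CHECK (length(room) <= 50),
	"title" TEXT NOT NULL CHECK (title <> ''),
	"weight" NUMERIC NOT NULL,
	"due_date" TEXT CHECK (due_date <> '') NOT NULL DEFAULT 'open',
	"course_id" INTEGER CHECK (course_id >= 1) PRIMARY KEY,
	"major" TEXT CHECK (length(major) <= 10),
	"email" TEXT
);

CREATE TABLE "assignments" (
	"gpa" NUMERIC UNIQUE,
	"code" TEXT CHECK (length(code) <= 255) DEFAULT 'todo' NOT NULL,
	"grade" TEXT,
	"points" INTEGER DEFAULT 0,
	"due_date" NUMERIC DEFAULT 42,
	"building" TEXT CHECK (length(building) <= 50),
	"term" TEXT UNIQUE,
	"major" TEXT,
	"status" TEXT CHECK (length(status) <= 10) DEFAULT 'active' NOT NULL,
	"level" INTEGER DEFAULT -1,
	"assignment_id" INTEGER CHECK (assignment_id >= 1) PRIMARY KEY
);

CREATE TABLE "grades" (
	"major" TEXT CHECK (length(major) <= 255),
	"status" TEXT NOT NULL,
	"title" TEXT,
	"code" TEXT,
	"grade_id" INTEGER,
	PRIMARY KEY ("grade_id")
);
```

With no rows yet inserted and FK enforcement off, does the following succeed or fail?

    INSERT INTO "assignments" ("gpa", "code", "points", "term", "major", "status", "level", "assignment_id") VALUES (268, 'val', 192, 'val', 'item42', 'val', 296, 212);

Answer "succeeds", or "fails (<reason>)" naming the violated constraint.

NOT NULL columns: assignment_id is supplied; code is supplied; status is supplied.
CHECK constraints: 'val' satisfies (length(code) <= 255); 'val' satisfies (length(status) <= 10); 212 satisfies (assignment_id >= 1).
No constraint is violated.

succeeds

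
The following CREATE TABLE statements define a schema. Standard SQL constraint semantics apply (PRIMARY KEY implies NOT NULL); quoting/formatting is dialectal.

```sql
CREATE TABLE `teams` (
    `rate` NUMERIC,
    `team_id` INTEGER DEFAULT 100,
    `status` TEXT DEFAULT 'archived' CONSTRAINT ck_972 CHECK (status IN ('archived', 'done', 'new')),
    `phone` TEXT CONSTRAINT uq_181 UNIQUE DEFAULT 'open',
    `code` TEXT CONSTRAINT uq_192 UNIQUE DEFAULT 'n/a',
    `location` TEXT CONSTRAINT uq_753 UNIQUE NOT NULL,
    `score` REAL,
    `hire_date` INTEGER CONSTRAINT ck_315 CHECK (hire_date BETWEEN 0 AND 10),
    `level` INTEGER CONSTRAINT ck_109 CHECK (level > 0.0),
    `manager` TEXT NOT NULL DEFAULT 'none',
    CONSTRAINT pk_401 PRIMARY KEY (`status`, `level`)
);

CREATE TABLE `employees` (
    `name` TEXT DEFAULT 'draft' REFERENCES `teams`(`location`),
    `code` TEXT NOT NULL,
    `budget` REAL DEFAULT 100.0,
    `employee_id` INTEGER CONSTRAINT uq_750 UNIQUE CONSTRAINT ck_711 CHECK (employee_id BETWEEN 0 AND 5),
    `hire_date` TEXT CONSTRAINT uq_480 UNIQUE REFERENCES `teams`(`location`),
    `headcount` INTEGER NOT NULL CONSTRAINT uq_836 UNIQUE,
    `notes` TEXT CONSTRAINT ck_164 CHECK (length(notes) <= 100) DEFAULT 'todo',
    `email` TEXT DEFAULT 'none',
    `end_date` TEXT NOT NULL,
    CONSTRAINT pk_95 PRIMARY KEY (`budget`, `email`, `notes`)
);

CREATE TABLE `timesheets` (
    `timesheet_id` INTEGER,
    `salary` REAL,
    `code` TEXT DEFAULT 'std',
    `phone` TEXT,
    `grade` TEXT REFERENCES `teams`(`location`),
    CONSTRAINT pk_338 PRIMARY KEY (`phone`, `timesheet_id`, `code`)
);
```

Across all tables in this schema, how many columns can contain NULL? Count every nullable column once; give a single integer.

teams: 6 nullable (rate, team_id, phone, code, score, hire_date — PK (status, level) and explicit NOT NULL columns excluded).
employees: 3 nullable (name, employee_id, hire_date — PK (budget, email, notes) and explicit NOT NULL columns excluded).
timesheets: 2 nullable (salary, grade — PK (phone, timesheet_id, code) and explicit NOT NULL columns excluded).
Total: 6 + 3 + 2 = 11.

11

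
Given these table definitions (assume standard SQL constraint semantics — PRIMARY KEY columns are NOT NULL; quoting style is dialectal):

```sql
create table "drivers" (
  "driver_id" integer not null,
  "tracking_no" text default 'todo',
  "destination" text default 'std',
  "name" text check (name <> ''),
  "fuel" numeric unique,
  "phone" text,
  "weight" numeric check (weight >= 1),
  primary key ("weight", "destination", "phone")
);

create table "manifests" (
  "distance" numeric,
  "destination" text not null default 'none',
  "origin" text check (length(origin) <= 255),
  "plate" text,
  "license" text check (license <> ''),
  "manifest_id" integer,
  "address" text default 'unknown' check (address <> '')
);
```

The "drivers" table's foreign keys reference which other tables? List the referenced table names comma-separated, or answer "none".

No column in drivers has a REFERENCES clause.

none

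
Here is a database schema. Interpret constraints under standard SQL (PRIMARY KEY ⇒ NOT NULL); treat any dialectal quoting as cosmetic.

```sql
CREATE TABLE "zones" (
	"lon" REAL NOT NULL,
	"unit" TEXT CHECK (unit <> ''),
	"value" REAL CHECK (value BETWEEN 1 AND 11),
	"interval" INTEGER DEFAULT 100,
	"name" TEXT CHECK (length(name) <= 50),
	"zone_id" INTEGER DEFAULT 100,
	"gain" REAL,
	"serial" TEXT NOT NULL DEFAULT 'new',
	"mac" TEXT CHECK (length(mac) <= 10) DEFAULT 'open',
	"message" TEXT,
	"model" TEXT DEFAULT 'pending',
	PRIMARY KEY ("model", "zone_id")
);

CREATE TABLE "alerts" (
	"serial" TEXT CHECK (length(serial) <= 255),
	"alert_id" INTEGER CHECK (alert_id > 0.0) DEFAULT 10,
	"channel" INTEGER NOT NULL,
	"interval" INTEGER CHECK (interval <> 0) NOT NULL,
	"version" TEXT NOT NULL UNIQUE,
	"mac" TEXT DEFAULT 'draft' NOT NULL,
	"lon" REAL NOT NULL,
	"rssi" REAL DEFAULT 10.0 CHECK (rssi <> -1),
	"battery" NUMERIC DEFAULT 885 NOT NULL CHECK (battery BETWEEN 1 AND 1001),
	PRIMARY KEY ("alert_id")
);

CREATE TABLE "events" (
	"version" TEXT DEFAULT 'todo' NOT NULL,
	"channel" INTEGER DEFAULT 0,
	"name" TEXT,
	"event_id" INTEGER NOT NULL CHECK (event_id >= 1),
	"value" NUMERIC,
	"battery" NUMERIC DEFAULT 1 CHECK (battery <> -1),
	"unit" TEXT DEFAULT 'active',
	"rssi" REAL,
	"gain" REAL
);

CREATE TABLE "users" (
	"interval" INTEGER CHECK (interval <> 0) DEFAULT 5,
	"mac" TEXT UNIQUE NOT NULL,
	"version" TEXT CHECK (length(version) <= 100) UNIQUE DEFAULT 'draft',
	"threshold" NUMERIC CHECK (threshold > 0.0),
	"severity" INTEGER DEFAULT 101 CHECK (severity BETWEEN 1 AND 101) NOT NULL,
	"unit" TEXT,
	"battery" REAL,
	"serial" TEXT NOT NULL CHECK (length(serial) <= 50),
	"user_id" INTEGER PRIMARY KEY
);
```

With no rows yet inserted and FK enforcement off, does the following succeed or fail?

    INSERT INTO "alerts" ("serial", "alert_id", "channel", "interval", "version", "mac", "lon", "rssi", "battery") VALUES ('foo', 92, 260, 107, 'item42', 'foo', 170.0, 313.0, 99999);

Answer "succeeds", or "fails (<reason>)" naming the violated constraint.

fails (CHECK on battery)

The value 99999 for battery violates CHECK (battery BETWEEN 1 AND 1001).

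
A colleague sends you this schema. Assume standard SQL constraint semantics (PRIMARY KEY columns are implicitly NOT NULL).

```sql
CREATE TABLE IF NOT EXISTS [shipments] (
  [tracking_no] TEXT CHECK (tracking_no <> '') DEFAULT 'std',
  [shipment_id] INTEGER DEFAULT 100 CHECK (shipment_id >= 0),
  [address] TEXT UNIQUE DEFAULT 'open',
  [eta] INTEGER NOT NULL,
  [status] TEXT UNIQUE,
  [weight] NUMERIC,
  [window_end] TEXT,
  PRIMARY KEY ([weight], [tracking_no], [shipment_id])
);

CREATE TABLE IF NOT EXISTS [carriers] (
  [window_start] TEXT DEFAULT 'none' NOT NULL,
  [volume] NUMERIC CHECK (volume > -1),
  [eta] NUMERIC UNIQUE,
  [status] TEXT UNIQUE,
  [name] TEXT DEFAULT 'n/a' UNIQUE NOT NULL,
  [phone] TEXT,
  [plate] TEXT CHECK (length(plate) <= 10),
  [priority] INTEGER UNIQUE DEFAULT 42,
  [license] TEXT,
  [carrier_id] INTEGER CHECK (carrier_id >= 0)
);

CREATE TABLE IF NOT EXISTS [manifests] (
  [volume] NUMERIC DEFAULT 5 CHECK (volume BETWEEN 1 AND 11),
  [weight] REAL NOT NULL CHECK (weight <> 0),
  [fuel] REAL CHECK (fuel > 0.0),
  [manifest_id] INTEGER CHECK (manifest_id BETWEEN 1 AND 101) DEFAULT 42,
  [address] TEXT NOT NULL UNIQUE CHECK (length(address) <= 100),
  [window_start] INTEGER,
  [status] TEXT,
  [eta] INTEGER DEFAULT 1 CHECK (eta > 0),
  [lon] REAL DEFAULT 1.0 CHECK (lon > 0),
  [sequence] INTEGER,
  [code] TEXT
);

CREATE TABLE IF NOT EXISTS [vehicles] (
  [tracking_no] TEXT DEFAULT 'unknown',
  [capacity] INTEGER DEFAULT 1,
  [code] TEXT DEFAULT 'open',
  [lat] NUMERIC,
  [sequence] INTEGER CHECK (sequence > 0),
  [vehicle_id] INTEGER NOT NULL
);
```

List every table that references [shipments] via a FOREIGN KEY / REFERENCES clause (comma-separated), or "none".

No REFERENCES clause anywhere in the schema names shipments.

none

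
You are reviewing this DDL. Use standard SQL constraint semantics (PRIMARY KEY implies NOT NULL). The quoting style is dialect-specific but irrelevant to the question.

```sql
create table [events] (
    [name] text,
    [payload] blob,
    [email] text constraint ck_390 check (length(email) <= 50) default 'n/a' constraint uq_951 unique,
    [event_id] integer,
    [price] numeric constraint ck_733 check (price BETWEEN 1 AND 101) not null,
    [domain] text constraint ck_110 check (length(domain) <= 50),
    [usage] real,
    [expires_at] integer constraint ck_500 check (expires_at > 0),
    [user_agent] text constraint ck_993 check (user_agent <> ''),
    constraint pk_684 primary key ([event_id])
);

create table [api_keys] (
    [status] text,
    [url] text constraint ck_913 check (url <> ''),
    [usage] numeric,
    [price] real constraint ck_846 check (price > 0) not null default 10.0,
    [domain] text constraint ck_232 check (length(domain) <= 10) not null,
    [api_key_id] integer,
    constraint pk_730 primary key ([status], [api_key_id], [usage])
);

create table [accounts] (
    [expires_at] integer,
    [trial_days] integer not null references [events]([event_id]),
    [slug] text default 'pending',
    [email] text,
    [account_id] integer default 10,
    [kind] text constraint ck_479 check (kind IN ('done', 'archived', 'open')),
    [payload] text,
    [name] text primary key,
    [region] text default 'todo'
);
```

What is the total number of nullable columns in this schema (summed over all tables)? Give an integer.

15

events: 7 nullable (name, payload, email, domain, usage, expires_at, user_agent — PK (event_id) and explicit NOT NULL columns excluded).
api_keys: 1 nullable (url — PK (status, api_key_id, usage) and explicit NOT NULL columns excluded).
accounts: 7 nullable (expires_at, slug, email, account_id, kind, payload, region — PK (name) and explicit NOT NULL columns excluded).
Total: 7 + 1 + 7 = 15.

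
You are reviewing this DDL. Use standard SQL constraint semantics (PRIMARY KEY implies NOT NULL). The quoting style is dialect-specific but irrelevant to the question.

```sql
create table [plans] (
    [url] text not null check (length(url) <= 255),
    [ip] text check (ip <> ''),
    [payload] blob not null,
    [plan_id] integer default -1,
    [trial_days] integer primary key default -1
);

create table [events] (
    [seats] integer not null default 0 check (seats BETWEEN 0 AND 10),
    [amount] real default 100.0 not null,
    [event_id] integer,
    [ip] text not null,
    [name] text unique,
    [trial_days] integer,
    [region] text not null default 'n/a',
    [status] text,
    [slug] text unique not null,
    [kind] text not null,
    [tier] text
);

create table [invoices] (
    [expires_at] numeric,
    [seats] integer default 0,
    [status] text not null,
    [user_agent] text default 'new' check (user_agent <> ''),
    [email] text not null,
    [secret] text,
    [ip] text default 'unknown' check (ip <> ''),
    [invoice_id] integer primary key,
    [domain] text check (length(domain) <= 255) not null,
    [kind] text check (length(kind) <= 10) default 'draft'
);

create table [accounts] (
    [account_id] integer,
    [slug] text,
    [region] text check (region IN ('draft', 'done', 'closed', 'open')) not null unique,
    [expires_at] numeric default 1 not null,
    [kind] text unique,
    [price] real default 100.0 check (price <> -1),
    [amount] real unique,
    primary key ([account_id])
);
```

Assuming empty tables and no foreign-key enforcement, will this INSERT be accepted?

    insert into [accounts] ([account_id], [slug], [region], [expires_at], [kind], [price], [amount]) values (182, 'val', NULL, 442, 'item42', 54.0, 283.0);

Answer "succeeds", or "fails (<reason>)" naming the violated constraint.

region is explicitly set to NULL, but region is declared NOT NULL.

fails (NOT NULL on region)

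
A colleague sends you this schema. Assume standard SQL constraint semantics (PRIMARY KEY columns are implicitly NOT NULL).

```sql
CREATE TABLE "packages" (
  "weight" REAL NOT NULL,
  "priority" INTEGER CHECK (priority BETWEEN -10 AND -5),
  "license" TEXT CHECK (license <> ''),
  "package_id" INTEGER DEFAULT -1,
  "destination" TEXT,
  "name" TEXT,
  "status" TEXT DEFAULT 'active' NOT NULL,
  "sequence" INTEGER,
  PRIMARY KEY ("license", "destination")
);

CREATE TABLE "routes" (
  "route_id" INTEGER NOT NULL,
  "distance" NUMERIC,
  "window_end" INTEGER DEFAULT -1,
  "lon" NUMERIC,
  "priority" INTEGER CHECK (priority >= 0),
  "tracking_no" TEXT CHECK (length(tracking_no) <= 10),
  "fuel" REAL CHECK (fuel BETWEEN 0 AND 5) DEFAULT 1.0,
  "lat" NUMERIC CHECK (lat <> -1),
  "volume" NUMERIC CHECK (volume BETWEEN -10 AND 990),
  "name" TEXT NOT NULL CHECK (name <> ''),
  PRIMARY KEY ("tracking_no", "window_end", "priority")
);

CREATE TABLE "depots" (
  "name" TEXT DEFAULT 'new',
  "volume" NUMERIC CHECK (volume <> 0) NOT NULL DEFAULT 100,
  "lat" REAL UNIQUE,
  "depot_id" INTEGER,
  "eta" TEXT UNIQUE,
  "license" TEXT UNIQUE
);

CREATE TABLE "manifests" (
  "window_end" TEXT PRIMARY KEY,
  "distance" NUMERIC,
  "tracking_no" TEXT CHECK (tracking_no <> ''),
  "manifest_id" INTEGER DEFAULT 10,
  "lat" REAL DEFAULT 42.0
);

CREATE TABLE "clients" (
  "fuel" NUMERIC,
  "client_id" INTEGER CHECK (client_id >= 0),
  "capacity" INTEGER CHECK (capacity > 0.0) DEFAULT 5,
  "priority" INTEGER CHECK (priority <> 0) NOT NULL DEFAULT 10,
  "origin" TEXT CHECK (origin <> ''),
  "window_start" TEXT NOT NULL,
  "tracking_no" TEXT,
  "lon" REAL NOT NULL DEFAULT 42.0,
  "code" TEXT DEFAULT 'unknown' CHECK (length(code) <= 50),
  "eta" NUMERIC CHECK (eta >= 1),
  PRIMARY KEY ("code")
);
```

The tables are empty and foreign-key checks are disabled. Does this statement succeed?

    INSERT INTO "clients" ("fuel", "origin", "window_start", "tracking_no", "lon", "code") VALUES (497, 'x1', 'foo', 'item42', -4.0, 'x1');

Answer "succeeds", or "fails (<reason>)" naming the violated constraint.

NOT NULL columns: code is supplied; lon is supplied; priority defaults to 10; window_start is supplied.
CHECK constraints: 'x1' satisfies (origin <> ''); 'x1' satisfies (length(code) <= 50).
No constraint is violated.

succeeds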